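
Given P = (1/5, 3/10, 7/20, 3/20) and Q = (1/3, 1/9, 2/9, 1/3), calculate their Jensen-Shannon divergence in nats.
0.0560 nats

Jensen-Shannon divergence is:
JSD(P||Q) = 0.5 × D_KL(P||M) + 0.5 × D_KL(Q||M)
where M = 0.5 × (P + Q) is the mixture distribution.

M = 0.5 × (1/5, 3/10, 7/20, 3/20) + 0.5 × (1/3, 1/9, 2/9, 1/3) = (4/15, 0.205556, 0.286111, 0.241667)

D_KL(P||M) = 0.0549 nats
D_KL(Q||M) = 0.0571 nats

JSD(P||Q) = 0.5 × 0.0549 + 0.5 × 0.0571 = 0.0560 nats

Unlike KL divergence, JSD is symmetric and bounded: 0 ≤ JSD ≤ log(2).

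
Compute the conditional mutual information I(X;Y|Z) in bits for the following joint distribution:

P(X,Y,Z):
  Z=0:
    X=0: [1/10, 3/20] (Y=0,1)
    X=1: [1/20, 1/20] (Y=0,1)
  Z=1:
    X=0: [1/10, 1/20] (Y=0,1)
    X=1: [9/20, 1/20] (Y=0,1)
0.0324 bits

Conditional mutual information: I(X;Y|Z) = H(X|Z) + H(Y|Z) - H(X,Y|Z)

H(Z) = 0.9341
H(X,Z) = 1.7427 → H(X|Z) = 0.8087
H(Y,Z) = 1.6815 → H(Y|Z) = 0.7474
H(X,Y,Z) = 2.4577 → H(X,Y|Z) = 1.5236

I(X;Y|Z) = 0.8087 + 0.7474 - 1.5236 = 0.0324 bits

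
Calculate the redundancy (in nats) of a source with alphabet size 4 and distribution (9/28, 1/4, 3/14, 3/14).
0.0147 nats

Redundancy measures how far a source is from maximum entropy:
R = H_max - H(X)

Maximum entropy for 4 symbols: H_max = log_e(4) = 1.3863 nats
Actual entropy: H(X) = 1.3716 nats
Redundancy: R = 1.3863 - 1.3716 = 0.0147 nats

This redundancy represents potential for compression: the source could be compressed by 0.0147 nats per symbol.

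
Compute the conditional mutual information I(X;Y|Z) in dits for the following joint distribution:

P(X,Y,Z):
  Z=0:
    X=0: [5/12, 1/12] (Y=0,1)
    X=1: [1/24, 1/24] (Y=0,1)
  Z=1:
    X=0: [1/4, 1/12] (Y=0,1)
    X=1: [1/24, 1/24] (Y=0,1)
0.0128 dits

Conditional mutual information: I(X;Y|Z) = H(X|Z) + H(Y|Z) - H(X,Y|Z)

H(Z) = 0.2950
H(X,Z) = 0.4894 → H(X|Z) = 0.1944
H(Y,Z) = 0.5371 → H(Y|Z) = 0.2422
H(X,Y,Z) = 0.7188 → H(X,Y|Z) = 0.4239

I(X;Y|Z) = 0.1944 + 0.2422 - 0.4239 = 0.0128 dits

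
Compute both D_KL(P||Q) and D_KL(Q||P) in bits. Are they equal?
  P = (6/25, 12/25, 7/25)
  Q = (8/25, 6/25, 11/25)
D_KL(P||Q) = 0.1978, D_KL(Q||P) = 0.1797

KL divergence is not symmetric: D_KL(P||Q) ≠ D_KL(Q||P) in general.

D_KL(P||Q) = 0.1978 bits
D_KL(Q||P) = 0.1797 bits

No, they are not equal!

This asymmetry is why KL divergence is not a true distance metric.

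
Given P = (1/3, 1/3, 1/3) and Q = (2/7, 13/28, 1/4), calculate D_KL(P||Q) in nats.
0.0368 nats

KL divergence: D_KL(P||Q) = Σ p(x) log(p(x)/q(x))

Computing term by term:
  x=0: 1/3 × log_e[(1/3)/(2/7)] = 1/3 × 0.1542 = 0.0514
  x=1: 1/3 × log_e[(1/3)/(13/28)] = 1/3 × -0.3314 = -0.1105
  x=2: 1/3 × log_e[(1/3)/(1/4)] = 1/3 × 0.2877 = 0.0959

D_KL(P||Q) = 0.0368 nats

Note: KL divergence is always non-negative and equals 0 iff P = Q.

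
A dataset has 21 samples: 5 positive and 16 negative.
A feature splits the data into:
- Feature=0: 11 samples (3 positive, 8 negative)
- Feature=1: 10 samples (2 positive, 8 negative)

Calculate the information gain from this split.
0.0053 bits

Information Gain = H(Y) - H(Y|Feature)

Before split:
P(positive) = 5/21 = 0.2381
H(Y) = 0.7919 bits

After split:
Feature=0: H = 0.8454 bits (weight = 11/21)
Feature=1: H = 0.7219 bits (weight = 10/21)
H(Y|Feature) = (11/21)×0.8454 + (10/21)×0.7219 = 0.7866 bits

Information Gain = 0.7919 - 0.7866 = 0.0053 bits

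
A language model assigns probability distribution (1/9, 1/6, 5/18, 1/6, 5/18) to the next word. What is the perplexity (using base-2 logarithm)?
4.7257

Perplexity is 2^H (or exp(H) for natural log).

First, H = -Σ p log p = 2.2405 bits
Perplexity = 2^2.2405 = 4.7257

Interpretation: The model's uncertainty is equivalent to choosing uniformly among 4.7 options.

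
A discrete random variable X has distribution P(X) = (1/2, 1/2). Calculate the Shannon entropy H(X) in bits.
1.0000 bits

Shannon entropy is H(X) = -Σ p(x) log p(x).

For P = (1/2, 1/2):
H = -1/2 × log_2(1/2) -1/2 × log_2(1/2)
H = 1.0000 bits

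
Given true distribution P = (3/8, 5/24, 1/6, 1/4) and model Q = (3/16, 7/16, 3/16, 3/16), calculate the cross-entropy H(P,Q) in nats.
1.4975 nats

Cross-entropy: H(P,Q) = -Σ p(x) log q(x)

Alternatively: H(P,Q) = H(P) + D_KL(P||Q)
H(P) = 1.3398 nats
D_KL(P||Q) = 0.1576 nats

H(P,Q) = 1.3398 + 0.1576 = 1.4975 nats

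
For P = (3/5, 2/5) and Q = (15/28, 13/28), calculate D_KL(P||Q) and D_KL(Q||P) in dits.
D_KL(P||Q) = 0.0036, D_KL(Q||P) = 0.0037

KL divergence is not symmetric: D_KL(P||Q) ≠ D_KL(Q||P) in general.

D_KL(P||Q) = 0.0036 dits
D_KL(Q||P) = 0.0037 dits

No, they are not equal!

This asymmetry is why KL divergence is not a true distance metric.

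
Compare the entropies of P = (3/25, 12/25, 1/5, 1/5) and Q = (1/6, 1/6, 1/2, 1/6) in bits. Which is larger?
P

Computing entropies in bits:
H(P) = 1.8041
H(Q) = 1.7925

Distribution P has higher entropy.

Intuition: The distribution closer to uniform (more spread out) has higher entropy.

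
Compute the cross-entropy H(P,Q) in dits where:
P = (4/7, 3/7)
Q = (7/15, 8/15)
0.3061 dits

Cross-entropy: H(P,Q) = -Σ p(x) log q(x)

Alternatively: H(P,Q) = H(P) + D_KL(P||Q)
H(P) = 0.2966 dits
D_KL(P||Q) = 0.0096 dits

H(P,Q) = 0.2966 + 0.0096 = 0.3061 dits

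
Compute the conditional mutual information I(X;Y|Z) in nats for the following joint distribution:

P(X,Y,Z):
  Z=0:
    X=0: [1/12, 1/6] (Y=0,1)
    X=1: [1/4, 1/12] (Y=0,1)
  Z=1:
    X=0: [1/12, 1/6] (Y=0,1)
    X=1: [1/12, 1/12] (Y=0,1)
0.0576 nats

Conditional mutual information: I(X;Y|Z) = H(X|Z) + H(Y|Z) - H(X,Y|Z)

H(Z) = 0.6792
H(X,Z) = 1.3580 → H(X|Z) = 0.6788
H(Y,Z) = 1.3580 → H(Y|Z) = 0.6788
H(X,Y,Z) = 1.9792 → H(X,Y|Z) = 1.3000

I(X;Y|Z) = 0.6788 + 0.6788 - 1.3000 = 0.0576 nats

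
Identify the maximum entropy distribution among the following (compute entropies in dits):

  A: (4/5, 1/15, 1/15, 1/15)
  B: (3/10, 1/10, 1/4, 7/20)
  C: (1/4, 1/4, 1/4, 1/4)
C

For a discrete distribution over n outcomes, entropy is maximized by the uniform distribution.

Computing entropies:
H(A) = 0.3127 dits
H(B) = 0.5670 dits
H(C) = 0.6021 dits

The uniform distribution (where all probabilities equal 1/4) achieves the maximum entropy of log_10(4) = 0.6021 dits.

Distribution C has the highest entropy.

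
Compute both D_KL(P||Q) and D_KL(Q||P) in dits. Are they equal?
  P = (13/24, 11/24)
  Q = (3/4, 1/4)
D_KL(P||Q) = 0.0441, D_KL(Q||P) = 0.0402

KL divergence is not symmetric: D_KL(P||Q) ≠ D_KL(Q||P) in general.

D_KL(P||Q) = 0.0441 dits
D_KL(Q||P) = 0.0402 dits

No, they are not equal!

This asymmetry is why KL divergence is not a true distance metric.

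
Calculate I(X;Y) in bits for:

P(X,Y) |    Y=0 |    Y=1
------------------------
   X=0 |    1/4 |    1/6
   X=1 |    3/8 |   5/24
0.0014 bits

Mutual information: I(X;Y) = H(X) + H(Y) - H(X,Y)

Marginals:
P(X) = (5/12, 7/12), H(X) = 0.9799 bits
P(Y) = (5/8, 3/8), H(Y) = 0.9544 bits

Joint entropy: H(X,Y) = 1.9329 bits

I(X;Y) = 0.9799 + 0.9544 - 1.9329 = 0.0014 bits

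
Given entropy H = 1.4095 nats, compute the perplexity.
4.0939

Perplexity is e^H (or exp(H) for natural log).

H = 1.4095 nats
Perplexity = e^1.4095 = 4.0939

Interpretation: The model's uncertainty is equivalent to choosing uniformly among 4.1 options.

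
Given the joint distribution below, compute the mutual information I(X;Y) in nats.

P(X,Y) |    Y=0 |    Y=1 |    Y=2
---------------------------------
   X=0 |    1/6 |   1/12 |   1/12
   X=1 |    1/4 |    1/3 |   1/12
0.0321 nats

Mutual information: I(X;Y) = H(X) + H(Y) - H(X,Y)

Marginals:
P(X) = (1/3, 2/3), H(X) = 0.6365 nats
P(Y) = (5/12, 5/12, 1/6), H(Y) = 1.0282 nats

Joint entropy: H(X,Y) = 1.6326 nats

I(X;Y) = 0.6365 + 1.0282 - 1.6326 = 0.0321 nats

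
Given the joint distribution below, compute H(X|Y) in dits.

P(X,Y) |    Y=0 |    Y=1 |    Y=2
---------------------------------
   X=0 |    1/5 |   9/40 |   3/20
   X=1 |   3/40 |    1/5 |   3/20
0.2879 dits

Using the chain rule: H(X|Y) = H(X,Y) - H(Y)

First, compute H(X,Y) = 0.7569 dits

Marginal P(Y) = (11/40, 17/40, 3/10)
H(Y) = 0.4690 dits

H(X|Y) = H(X,Y) - H(Y) = 0.7569 - 0.4690 = 0.2879 dits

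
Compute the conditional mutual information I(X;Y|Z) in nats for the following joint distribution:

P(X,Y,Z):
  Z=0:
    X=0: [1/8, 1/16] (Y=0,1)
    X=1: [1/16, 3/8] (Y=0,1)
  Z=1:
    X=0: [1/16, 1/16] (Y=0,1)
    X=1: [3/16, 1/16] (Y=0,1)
0.0945 nats

Conditional mutual information: I(X;Y|Z) = H(X|Z) + H(Y|Z) - H(X,Y|Z)

H(Z) = 0.6616
H(X,Z) = 1.2820 → H(X|Z) = 0.6205
H(Y,Z) = 1.2820 → H(Y|Z) = 0.6205
H(X,Y,Z) = 1.8080 → H(X,Y|Z) = 1.1465

I(X;Y|Z) = 0.6205 + 0.6205 - 1.1465 = 0.0945 nats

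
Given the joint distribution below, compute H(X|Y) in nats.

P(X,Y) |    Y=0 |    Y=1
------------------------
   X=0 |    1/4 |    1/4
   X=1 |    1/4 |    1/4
0.6931 nats

Using the chain rule: H(X|Y) = H(X,Y) - H(Y)

First, compute H(X,Y) = 1.3863 nats

Marginal P(Y) = (1/2, 1/2)
H(Y) = 0.6931 nats

H(X|Y) = H(X,Y) - H(Y) = 1.3863 - 0.6931 = 0.6931 nats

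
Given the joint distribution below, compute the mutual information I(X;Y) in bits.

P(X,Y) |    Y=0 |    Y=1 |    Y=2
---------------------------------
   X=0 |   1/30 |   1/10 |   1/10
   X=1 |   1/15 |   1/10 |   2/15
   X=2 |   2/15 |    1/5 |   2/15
0.0258 bits

Mutual information: I(X;Y) = H(X) + H(Y) - H(X,Y)

Marginals:
P(X) = (7/30, 3/10, 7/15), H(X) = 1.5241 bits
P(Y) = (7/30, 2/5, 11/30), H(Y) = 1.5494 bits

Joint entropy: H(X,Y) = 3.0477 bits

I(X;Y) = 1.5241 + 1.5494 - 3.0477 = 0.0258 bits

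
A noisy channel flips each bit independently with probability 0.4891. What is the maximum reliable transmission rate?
0.0003 bits

For a binary symmetric channel (BSC) with error probability p:
Capacity C = 1 - H(p) bits per symbol

where H(p) = -p log₂(p) - (1-p) log₂(1-p) is the binary entropy function.

H(0.4891) = 0.9997 bits
C = 1 - 0.9997 = 0.0003 bits per symbol

This means we can reliably transmit up to 0.0003 bits of information per channel use.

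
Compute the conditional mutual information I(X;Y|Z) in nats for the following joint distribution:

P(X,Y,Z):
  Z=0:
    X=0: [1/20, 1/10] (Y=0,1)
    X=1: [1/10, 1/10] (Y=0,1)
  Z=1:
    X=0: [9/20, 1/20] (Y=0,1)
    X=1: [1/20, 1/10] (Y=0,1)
0.0980 nats

Conditional mutual information: I(X;Y|Z) = H(X|Z) + H(Y|Z) - H(X,Y|Z)

H(Z) = 0.6474
H(X,Z) = 1.2376 → H(X|Z) = 0.5902
H(Y,Z) = 1.2376 → H(Y|Z) = 0.5902
H(X,Y,Z) = 1.7297 → H(X,Y|Z) = 1.0823

I(X;Y|Z) = 0.5902 + 0.5902 - 1.0823 = 0.0980 nats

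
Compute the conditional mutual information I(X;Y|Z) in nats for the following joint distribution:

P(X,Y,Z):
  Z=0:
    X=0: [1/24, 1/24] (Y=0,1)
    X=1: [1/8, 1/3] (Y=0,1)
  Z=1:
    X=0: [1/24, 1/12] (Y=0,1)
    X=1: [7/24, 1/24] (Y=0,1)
0.0714 nats

Conditional mutual information: I(X;Y|Z) = H(X|Z) + H(Y|Z) - H(X,Y|Z)

H(Z) = 0.6897
H(X,Z) = 1.1908 → H(X|Z) = 0.5011
H(Y,Z) = 1.2926 → H(Y|Z) = 0.6029
H(X,Y,Z) = 1.7223 → H(X,Y|Z) = 1.0326

I(X;Y|Z) = 0.5011 + 0.6029 - 1.0326 = 0.0714 nats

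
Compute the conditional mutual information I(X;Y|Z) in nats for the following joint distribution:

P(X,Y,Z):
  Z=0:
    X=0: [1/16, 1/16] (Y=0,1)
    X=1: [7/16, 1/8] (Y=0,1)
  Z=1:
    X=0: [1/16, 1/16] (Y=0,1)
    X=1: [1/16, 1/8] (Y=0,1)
0.0226 nats

Conditional mutual information: I(X;Y|Z) = H(X|Z) + H(Y|Z) - H(X,Y|Z)

H(Z) = 0.6211
H(X,Z) = 1.1574 → H(X|Z) = 0.5363
H(Y,Z) = 1.2342 → H(Y|Z) = 0.6132
H(X,Y,Z) = 1.7480 → H(X,Y|Z) = 1.1269

I(X;Y|Z) = 0.5363 + 0.6132 - 1.1269 = 0.0226 nats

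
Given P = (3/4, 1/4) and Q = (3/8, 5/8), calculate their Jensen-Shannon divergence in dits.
0.0319 dits

Jensen-Shannon divergence is:
JSD(P||Q) = 0.5 × D_KL(P||M) + 0.5 × D_KL(Q||M)
where M = 0.5 × (P + Q) is the mixture distribution.

M = 0.5 × (3/4, 1/4) + 0.5 × (3/8, 5/8) = (9/16, 7/16)

D_KL(P||M) = 0.0329 dits
D_KL(Q||M) = 0.0308 dits

JSD(P||Q) = 0.5 × 0.0329 + 0.5 × 0.0308 = 0.0319 dits

Unlike KL divergence, JSD is symmetric and bounded: 0 ≤ JSD ≤ log(2).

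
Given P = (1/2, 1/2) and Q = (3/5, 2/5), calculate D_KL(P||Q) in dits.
0.0089 dits

KL divergence: D_KL(P||Q) = Σ p(x) log(p(x)/q(x))

Computing term by term:
  x=0: 1/2 × log_10[(1/2)/(3/5)] = 1/2 × -0.0792 = -0.0396
  x=1: 1/2 × log_10[(1/2)/(2/5)] = 1/2 × 0.0969 = 0.0485

D_KL(P||Q) = 0.0089 dits

Note: KL divergence is always non-negative and equals 0 iff P = Q.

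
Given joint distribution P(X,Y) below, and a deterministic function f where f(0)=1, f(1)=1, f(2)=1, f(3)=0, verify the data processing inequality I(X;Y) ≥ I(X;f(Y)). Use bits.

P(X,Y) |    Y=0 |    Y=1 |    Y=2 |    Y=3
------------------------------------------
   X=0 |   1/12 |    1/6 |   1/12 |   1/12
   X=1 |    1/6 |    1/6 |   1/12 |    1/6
I(X;Y) = 0.0207, I(X;f(Y)) = 0.0070, inequality holds: 0.0207 ≥ 0.0070

Data Processing Inequality: For any Markov chain X → Y → Z, we have I(X;Y) ≥ I(X;Z).

Here Z = f(Y) is a deterministic function of Y, forming X → Y → Z.

Original I(X;Y) = 0.0207 bits

After applying f:
P(X,Z) where Z=f(Y):
- P(X,Z=0) = P(X,Y=3)
- P(X,Z=1) = P(X,Y=0) + P(X,Y=1) + P(X,Y=2)

I(X;Z) = I(X;f(Y)) = 0.0070 bits

Verification: 0.0207 ≥ 0.0070 ✓

Information cannot be created by processing; the function f can only lose information about X.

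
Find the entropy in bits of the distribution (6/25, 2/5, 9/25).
1.5535 bits

Shannon entropy is H(X) = -Σ p(x) log p(x).

For P = (6/25, 2/5, 9/25):
H = -6/25 × log_2(6/25) -2/5 × log_2(2/5) -9/25 × log_2(9/25)
H = 1.5535 bits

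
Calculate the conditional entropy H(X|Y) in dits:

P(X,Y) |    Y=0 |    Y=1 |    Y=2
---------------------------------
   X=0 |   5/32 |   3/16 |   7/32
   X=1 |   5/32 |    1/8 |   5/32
0.2960 dits

Using the chain rule: H(X|Y) = H(X,Y) - H(Y)

First, compute H(X,Y) = 0.7715 dits

Marginal P(Y) = (5/16, 5/16, 3/8)
H(Y) = 0.4755 dits

H(X|Y) = H(X,Y) - H(Y) = 0.7715 - 0.4755 = 0.2960 dits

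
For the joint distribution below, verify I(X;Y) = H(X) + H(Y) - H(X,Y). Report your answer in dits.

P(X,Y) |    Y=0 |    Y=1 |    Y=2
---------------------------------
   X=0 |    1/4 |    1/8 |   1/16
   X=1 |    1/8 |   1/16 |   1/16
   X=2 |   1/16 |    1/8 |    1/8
I(X;Y) = 0.0278 dits

Mutual information has multiple equivalent forms:
- I(X;Y) = H(X) - H(X|Y)
- I(X;Y) = H(Y) - H(Y|X)
- I(X;Y) = H(X) + H(Y) - H(X,Y)

Computing all quantities:
H(X) = 0.4654, H(Y) = 0.4654, H(X,Y) = 0.9031
H(X|Y) = 0.4376, H(Y|X) = 0.4376

Verification:
H(X) - H(X|Y) = 0.4654 - 0.4376 = 0.0278
H(Y) - H(Y|X) = 0.4654 - 0.4376 = 0.0278
H(X) + H(Y) - H(X,Y) = 0.4654 + 0.4654 - 0.9031 = 0.0278

All forms give I(X;Y) = 0.0278 dits. ✓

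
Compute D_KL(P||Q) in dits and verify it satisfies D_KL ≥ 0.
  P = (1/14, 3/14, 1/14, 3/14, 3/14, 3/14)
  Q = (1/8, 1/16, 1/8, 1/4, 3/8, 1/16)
0.1282 dits

KL divergence satisfies the Gibbs inequality: D_KL(P||Q) ≥ 0 for all distributions P, Q.

D_KL(P||Q) = Σ p(x) log(p(x)/q(x))
Term by term:
  x=0: 1/14 × log_10[(1/14)/(1/8)] = -0.0174
  x=1: 3/14 × log_10[(3/14)/(1/16)] = 0.1147
  x=2: 1/14 × log_10[(1/14)/(1/8)] = -0.0174
  x=3: 3/14 × log_10[(3/14)/(1/4)] = -0.0143
  x=4: 3/14 × log_10[(3/14)/(3/8)] = -0.0521
  x=5: 3/14 × log_10[(3/14)/(1/16)] = 0.1147
D_KL(P||Q) = 0.1282 dits

D_KL(P||Q) = 0.1282 ≥ 0 ✓

This non-negativity is a fundamental property: relative entropy cannot be negative because it measures how different Q is from P.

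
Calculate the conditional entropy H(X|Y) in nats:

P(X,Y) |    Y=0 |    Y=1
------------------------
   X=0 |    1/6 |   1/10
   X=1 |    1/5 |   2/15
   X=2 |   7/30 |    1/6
1.0846 nats

Using the chain rule: H(X|Y) = H(X,Y) - H(Y)

First, compute H(X,Y) = 1.7576 nats

Marginal P(Y) = (3/5, 2/5)
H(Y) = 0.6730 nats

H(X|Y) = H(X,Y) - H(Y) = 1.7576 - 0.6730 = 1.0846 nats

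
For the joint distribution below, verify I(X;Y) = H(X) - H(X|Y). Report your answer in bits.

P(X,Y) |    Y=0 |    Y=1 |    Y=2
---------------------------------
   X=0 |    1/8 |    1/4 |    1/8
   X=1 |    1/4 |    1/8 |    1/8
I(X;Y) = 0.0613 bits

Mutual information has multiple equivalent forms:
- I(X;Y) = H(X) - H(X|Y)
- I(X;Y) = H(Y) - H(Y|X)
- I(X;Y) = H(X) + H(Y) - H(X,Y)

Computing all quantities:
H(X) = 1.0000, H(Y) = 1.5613, H(X,Y) = 2.5000
H(X|Y) = 0.9387, H(Y|X) = 1.5000

Verification:
H(X) - H(X|Y) = 1.0000 - 0.9387 = 0.0613
H(Y) - H(Y|X) = 1.5613 - 1.5000 = 0.0613
H(X) + H(Y) - H(X,Y) = 1.0000 + 1.5613 - 2.5000 = 0.0613

All forms give I(X;Y) = 0.0613 bits. ✓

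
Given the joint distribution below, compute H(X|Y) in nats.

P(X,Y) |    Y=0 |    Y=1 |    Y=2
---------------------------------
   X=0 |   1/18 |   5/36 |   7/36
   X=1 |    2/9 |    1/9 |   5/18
0.6307 nats

Using the chain rule: H(X|Y) = H(X,Y) - H(Y)

First, compute H(X,Y) = 1.6874 nats

Marginal P(Y) = (5/18, 1/4, 17/36)
H(Y) = 1.0567 nats

H(X|Y) = H(X,Y) - H(Y) = 1.6874 - 1.0567 = 0.6307 nats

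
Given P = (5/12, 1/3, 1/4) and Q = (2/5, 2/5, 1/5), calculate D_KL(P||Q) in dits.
0.0052 dits

KL divergence: D_KL(P||Q) = Σ p(x) log(p(x)/q(x))

Computing term by term:
  x=0: 5/12 × log_10[(5/12)/(2/5)] = 5/12 × 0.0177 = 0.0074
  x=1: 1/3 × log_10[(1/3)/(2/5)] = 1/3 × -0.0792 = -0.0264
  x=2: 1/4 × log_10[(1/4)/(1/5)] = 1/4 × 0.0969 = 0.0242

D_KL(P||Q) = 0.0052 dits

Note: KL divergence is always non-negative and equals 0 iff P = Q.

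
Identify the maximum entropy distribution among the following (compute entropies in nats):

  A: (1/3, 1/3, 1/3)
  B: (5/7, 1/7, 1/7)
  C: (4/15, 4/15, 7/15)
A

For a discrete distribution over n outcomes, entropy is maximized by the uniform distribution.

Computing entropies:
H(A) = 1.0986 nats
H(B) = 0.7963 nats
H(C) = 1.0606 nats

The uniform distribution (where all probabilities equal 1/3) achieves the maximum entropy of log_e(3) = 1.0986 nats.

Distribution A has the highest entropy.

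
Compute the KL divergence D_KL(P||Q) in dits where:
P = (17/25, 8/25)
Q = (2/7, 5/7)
0.1445 dits

KL divergence: D_KL(P||Q) = Σ p(x) log(p(x)/q(x))

Computing term by term:
  x=0: 17/25 × log_10[(17/25)/(2/7)] = 17/25 × 0.3766 = 0.2561
  x=1: 8/25 × log_10[(8/25)/(5/7)] = 8/25 × -0.3487 = -0.1116

D_KL(P||Q) = 0.1445 dits

Note: KL divergence is always non-negative and equals 0 iff P = Q.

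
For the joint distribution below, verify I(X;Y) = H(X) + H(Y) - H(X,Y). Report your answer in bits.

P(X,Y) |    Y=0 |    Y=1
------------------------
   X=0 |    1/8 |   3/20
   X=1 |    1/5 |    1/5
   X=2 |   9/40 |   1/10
I(X;Y) = 0.0300 bits

Mutual information has multiple equivalent forms:
- I(X;Y) = H(X) - H(X|Y)
- I(X;Y) = H(Y) - H(Y|X)
- I(X;Y) = H(X) + H(Y) - H(X,Y)

Computing all quantities:
H(X) = 1.5679, H(Y) = 0.9928, H(X,Y) = 2.5307
H(X|Y) = 1.5379, H(Y|X) = 0.9628

Verification:
H(X) - H(X|Y) = 1.5679 - 1.5379 = 0.0300
H(Y) - H(Y|X) = 0.9928 - 0.9628 = 0.0300
H(X) + H(Y) - H(X,Y) = 1.5679 + 0.9928 - 2.5307 = 0.0300

All forms give I(X;Y) = 0.0300 bits. ✓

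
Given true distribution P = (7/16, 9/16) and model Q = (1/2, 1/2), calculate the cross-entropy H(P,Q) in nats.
0.6931 nats

Cross-entropy: H(P,Q) = -Σ p(x) log q(x)

Alternatively: H(P,Q) = H(P) + D_KL(P||Q)
H(P) = 0.6853 nats
D_KL(P||Q) = 0.0078 nats

H(P,Q) = 0.6853 + 0.0078 = 0.6931 nats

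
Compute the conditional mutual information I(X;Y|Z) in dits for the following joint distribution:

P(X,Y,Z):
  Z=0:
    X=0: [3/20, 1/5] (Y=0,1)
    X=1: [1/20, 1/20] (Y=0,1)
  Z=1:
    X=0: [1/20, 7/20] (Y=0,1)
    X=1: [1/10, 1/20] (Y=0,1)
0.0334 dits

Conditional mutual information: I(X;Y|Z) = H(X|Z) + H(Y|Z) - H(X,Y|Z)

H(Z) = 0.2989
H(X,Z) = 0.5423 → H(X|Z) = 0.2435
H(Y,Z) = 0.5731 → H(Y|Z) = 0.2742
H(X,Y,Z) = 0.7832 → H(X,Y|Z) = 0.4843

I(X;Y|Z) = 0.2435 + 0.2742 - 0.4843 = 0.0334 dits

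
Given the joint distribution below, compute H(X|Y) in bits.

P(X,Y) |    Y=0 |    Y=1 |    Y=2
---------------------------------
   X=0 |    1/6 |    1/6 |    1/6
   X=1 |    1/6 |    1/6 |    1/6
1.0000 bits

Using the chain rule: H(X|Y) = H(X,Y) - H(Y)

First, compute H(X,Y) = 2.5850 bits

Marginal P(Y) = (1/3, 1/3, 1/3)
H(Y) = 1.5850 bits

H(X|Y) = H(X,Y) - H(Y) = 2.5850 - 1.5850 = 1.0000 bits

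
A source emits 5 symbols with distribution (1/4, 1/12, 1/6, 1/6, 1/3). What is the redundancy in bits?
0.1332 bits

Redundancy measures how far a source is from maximum entropy:
R = H_max - H(X)

Maximum entropy for 5 symbols: H_max = log_2(5) = 2.3219 bits
Actual entropy: H(X) = 2.1887 bits
Redundancy: R = 2.3219 - 2.1887 = 0.1332 bits

This redundancy represents potential for compression: the source could be compressed by 0.1332 bits per symbol.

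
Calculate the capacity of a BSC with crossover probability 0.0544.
0.6952 bits

For a binary symmetric channel (BSC) with error probability p:
Capacity C = 1 - H(p) bits per symbol

where H(p) = -p log₂(p) - (1-p) log₂(1-p) is the binary entropy function.

H(0.0544) = 0.3048 bits
C = 1 - 0.3048 = 0.6952 bits per symbol

This means we can reliably transmit up to 0.6952 bits of information per channel use.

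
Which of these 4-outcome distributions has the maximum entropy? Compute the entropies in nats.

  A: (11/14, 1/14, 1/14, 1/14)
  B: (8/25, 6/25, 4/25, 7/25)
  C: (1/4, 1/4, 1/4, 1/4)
C

For a discrete distribution over n outcomes, entropy is maximized by the uniform distribution.

Computing entropies:
H(A) = 0.7550 nats
H(B) = 1.3568 nats
H(C) = 1.3863 nats

The uniform distribution (where all probabilities equal 1/4) achieves the maximum entropy of log_e(4) = 1.3863 nats.

Distribution C has the highest entropy.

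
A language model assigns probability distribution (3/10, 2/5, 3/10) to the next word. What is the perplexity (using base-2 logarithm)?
2.9710

Perplexity is 2^H (or exp(H) for natural log).

First, H = -Σ p log p = 1.5710 bits
Perplexity = 2^1.5710 = 2.9710

Interpretation: The model's uncertainty is equivalent to choosing uniformly among 3.0 options.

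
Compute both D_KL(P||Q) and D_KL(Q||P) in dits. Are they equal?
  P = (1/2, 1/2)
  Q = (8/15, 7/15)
D_KL(P||Q) = 0.0010, D_KL(Q||P) = 0.0010

KL divergence is not symmetric: D_KL(P||Q) ≠ D_KL(Q||P) in general.

D_KL(P||Q) = 0.0010 dits
D_KL(Q||P) = 0.0010 dits

In this case they happen to be equal (to 4 decimal places).

This asymmetry is why KL divergence is not a true distance metric.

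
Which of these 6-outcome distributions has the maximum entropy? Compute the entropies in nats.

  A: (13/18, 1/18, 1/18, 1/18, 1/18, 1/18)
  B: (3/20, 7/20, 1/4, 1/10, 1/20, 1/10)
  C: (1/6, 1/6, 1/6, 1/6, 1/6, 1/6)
C

For a discrete distribution over n outcomes, entropy is maximized by the uniform distribution.

Computing entropies:
H(A) = 1.0379 nats
H(B) = 1.6089 nats
H(C) = 1.7918 nats

The uniform distribution (where all probabilities equal 1/6) achieves the maximum entropy of log_e(6) = 1.7918 nats.

Distribution C has the highest entropy.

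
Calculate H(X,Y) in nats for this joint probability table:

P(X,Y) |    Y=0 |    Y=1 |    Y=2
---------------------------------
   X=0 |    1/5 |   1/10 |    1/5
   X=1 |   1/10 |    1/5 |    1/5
1.7481 nats

Joint entropy is H(X,Y) = -Σ_{x,y} p(x,y) log p(x,y).

Summing over all non-zero entries:
H(X,Y) = -[1/5·log_e(1/5) + 1/10·log_e(1/10) + 1/5·log_e(1/5) + 1/10·log_e(1/10) + 1/5·log_e(1/5) + 1/5·log_e(1/5)]
H(X,Y) = 1.7481 nats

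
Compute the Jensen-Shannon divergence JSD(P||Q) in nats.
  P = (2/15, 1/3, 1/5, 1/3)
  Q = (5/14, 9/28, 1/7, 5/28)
0.0408 nats

Jensen-Shannon divergence is:
JSD(P||Q) = 0.5 × D_KL(P||M) + 0.5 × D_KL(Q||M)
where M = 0.5 × (P + Q) is the mixture distribution.

M = 0.5 × (2/15, 1/3, 1/5, 1/3) + 0.5 × (5/14, 9/28, 1/7, 5/28) = (0.245238, 0.327381, 6/35, 0.255952)

D_KL(P||M) = 0.0436 nats
D_KL(Q||M) = 0.0380 nats

JSD(P||Q) = 0.5 × 0.0436 + 0.5 × 0.0380 = 0.0408 nats

Unlike KL divergence, JSD is symmetric and bounded: 0 ≤ JSD ≤ log(2).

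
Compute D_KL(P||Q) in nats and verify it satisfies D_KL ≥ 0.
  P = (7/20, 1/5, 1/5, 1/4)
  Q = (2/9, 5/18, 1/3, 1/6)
0.0925 nats

KL divergence satisfies the Gibbs inequality: D_KL(P||Q) ≥ 0 for all distributions P, Q.

D_KL(P||Q) = Σ p(x) log(p(x)/q(x))
Term by term:
  x=0: 7/20 × log_e[(7/20)/(2/9)] = 0.1590
  x=1: 1/5 × log_e[(1/5)/(5/18)] = -0.0657
  x=2: 1/5 × log_e[(1/5)/(1/3)] = -0.1022
  x=3: 1/4 × log_e[(1/4)/(1/6)] = 0.1014
D_KL(P||Q) = 0.0925 nats

D_KL(P||Q) = 0.0925 ≥ 0 ✓

This non-negativity is a fundamental property: relative entropy cannot be negative because it measures how different Q is from P.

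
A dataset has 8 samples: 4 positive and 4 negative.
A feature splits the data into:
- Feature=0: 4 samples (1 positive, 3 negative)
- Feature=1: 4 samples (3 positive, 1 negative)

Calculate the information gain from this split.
0.1887 bits

Information Gain = H(Y) - H(Y|Feature)

Before split:
P(positive) = 4/8 = 0.5000
H(Y) = 1.0000 bits

After split:
Feature=0: H = 0.8113 bits (weight = 4/8)
Feature=1: H = 0.8113 bits (weight = 4/8)
H(Y|Feature) = (4/8)×0.8113 + (4/8)×0.8113 = 0.8113 bits

Information Gain = 1.0000 - 0.8113 = 0.1887 bits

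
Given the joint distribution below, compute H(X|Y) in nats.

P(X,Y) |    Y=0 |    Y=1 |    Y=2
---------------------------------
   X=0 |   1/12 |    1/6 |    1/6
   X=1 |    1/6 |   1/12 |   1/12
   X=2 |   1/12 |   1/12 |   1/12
1.0397 nats

Using the chain rule: H(X|Y) = H(X,Y) - H(Y)

First, compute H(X,Y) = 2.1383 nats

Marginal P(Y) = (1/3, 1/3, 1/3)
H(Y) = 1.0986 nats

H(X|Y) = H(X,Y) - H(Y) = 2.1383 - 1.0986 = 1.0397 nats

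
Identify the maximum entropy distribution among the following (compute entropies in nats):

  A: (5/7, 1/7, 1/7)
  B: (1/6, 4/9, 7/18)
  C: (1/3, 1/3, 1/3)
C

For a discrete distribution over n outcomes, entropy is maximized by the uniform distribution.

Computing entropies:
H(A) = 0.7963 nats
H(B) = 1.0263 nats
H(C) = 1.0986 nats

The uniform distribution (where all probabilities equal 1/3) achieves the maximum entropy of log_e(3) = 1.0986 nats.

Distribution C has the highest entropy.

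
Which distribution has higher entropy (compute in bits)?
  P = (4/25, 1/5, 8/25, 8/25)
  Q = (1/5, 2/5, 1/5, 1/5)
P

Computing entropies in bits:
H(P) = 1.9395
H(Q) = 1.9219

Distribution P has higher entropy.

Intuition: The distribution closer to uniform (more spread out) has higher entropy.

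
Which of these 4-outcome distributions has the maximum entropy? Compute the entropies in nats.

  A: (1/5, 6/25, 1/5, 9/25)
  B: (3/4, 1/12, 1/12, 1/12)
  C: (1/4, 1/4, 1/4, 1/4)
C

For a discrete distribution over n outcomes, entropy is maximized by the uniform distribution.

Computing entropies:
H(A) = 1.3541 nats
H(B) = 0.8370 nats
H(C) = 1.3863 nats

The uniform distribution (where all probabilities equal 1/4) achieves the maximum entropy of log_e(4) = 1.3863 nats.

Distribution C has the highest entropy.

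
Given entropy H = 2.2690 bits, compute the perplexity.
4.8199

Perplexity is 2^H (or exp(H) for natural log).

H = 2.2690 bits
Perplexity = 2^2.2690 = 4.8199

Interpretation: The model's uncertainty is equivalent to choosing uniformly among 4.8 options.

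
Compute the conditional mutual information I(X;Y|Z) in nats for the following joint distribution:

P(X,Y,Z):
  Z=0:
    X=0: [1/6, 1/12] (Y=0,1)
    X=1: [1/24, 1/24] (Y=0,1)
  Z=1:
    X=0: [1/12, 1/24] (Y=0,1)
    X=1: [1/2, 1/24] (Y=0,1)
0.0284 nats

Conditional mutual information: I(X;Y|Z) = H(X|Z) + H(Y|Z) - H(X,Y|Z)

H(Z) = 0.6365
H(X,Z) = 1.1457 → H(X|Z) = 0.5092
H(Y,Z) = 1.1082 → H(Y|Z) = 0.4717
H(X,Y,Z) = 1.5890 → H(X,Y|Z) = 0.9525

I(X;Y|Z) = 0.5092 + 0.4717 - 0.9525 = 0.0284 nats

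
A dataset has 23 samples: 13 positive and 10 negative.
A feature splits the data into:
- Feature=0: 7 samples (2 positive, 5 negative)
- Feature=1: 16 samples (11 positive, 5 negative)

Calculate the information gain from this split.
0.1017 bits

Information Gain = H(Y) - H(Y|Feature)

Before split:
P(positive) = 13/23 = 0.5652
H(Y) = 0.9877 bits

After split:
Feature=0: H = 0.8631 bits (weight = 7/23)
Feature=1: H = 0.8960 bits (weight = 16/23)
H(Y|Feature) = (7/23)×0.8631 + (16/23)×0.8960 = 0.8860 bits

Information Gain = 0.9877 - 0.8860 = 0.1017 bits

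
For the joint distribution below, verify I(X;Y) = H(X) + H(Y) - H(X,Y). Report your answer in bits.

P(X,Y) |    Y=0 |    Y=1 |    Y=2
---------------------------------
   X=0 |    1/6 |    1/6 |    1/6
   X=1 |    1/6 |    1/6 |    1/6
I(X;Y) = 0.0000 bits

Mutual information has multiple equivalent forms:
- I(X;Y) = H(X) - H(X|Y)
- I(X;Y) = H(Y) - H(Y|X)
- I(X;Y) = H(X) + H(Y) - H(X,Y)

Computing all quantities:
H(X) = 1.0000, H(Y) = 1.5850, H(X,Y) = 2.5850
H(X|Y) = 1.0000, H(Y|X) = 1.5850

Verification:
H(X) - H(X|Y) = 1.0000 - 1.0000 = 0.0000
H(Y) - H(Y|X) = 1.5850 - 1.5850 = 0.0000
H(X) + H(Y) - H(X,Y) = 1.0000 + 1.5850 - 2.5850 = 0.0000

All forms give I(X;Y) = 0.0000 bits. ✓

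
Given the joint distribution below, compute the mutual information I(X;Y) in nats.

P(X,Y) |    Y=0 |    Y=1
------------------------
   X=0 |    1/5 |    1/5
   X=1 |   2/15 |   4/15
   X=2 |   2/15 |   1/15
0.0318 nats

Mutual information: I(X;Y) = H(X) + H(Y) - H(X,Y)

Marginals:
P(X) = (2/5, 2/5, 1/5), H(X) = 1.0549 nats
P(Y) = (7/15, 8/15), H(Y) = 0.6909 nats

Joint entropy: H(X,Y) = 1.7141 nats

I(X;Y) = 1.0549 + 0.6909 - 1.7141 = 0.0318 nats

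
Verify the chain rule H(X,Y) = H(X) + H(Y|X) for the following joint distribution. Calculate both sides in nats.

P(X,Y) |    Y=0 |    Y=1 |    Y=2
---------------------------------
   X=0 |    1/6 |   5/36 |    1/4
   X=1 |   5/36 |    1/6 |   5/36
H(X,Y) = 1.7664, H(X) = 0.6870, H(Y|X) = 1.0794 (all in nats)

Chain rule: H(X,Y) = H(X) + H(Y|X)

Left side — joint entropy directly:
H(X,Y) = -Σ p(x,y) log p(x,y) = 1.7664 nats

Right side — compute H(Y|X) from the conditional distributions:
P(X) = (5/9, 4/9), so H(X) = 0.6870 nats
H(Y|X) = Σ_x P(X=x) · H(Y|X=x):
  P(Y|X=0) = (3/10, 1/4, 9/20), H(Y|X=0) = 1.0671, weight P(X=0) = 5/9
  P(Y|X=1) = (5/16, 3/8, 5/16), H(Y|X=1) = 1.0948, weight P(X=1) = 4/9
H(Y|X) = 1.0794 nats

H(X) + H(Y|X) = 0.6870 + 1.0794 = 1.7664 nats

Both sides equal 1.7664 nats. ✓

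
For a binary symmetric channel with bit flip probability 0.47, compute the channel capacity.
0.0026 bits

For a binary symmetric channel (BSC) with error probability p:
Capacity C = 1 - H(p) bits per symbol

where H(p) = -p log₂(p) - (1-p) log₂(1-p) is the binary entropy function.

H(0.47) = 0.9974 bits
C = 1 - 0.9974 = 0.0026 bits per symbol

This means we can reliably transmit up to 0.0026 bits of information per channel use.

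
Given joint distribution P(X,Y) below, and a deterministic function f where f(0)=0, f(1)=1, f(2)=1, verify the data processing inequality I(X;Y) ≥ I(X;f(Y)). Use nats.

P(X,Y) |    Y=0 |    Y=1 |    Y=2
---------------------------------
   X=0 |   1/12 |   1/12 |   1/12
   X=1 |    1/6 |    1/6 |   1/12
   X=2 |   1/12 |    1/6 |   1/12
I(X;Y) = 0.0168, I(X;f(Y)) = 0.0095, inequality holds: 0.0168 ≥ 0.0095

Data Processing Inequality: For any Markov chain X → Y → Z, we have I(X;Y) ≥ I(X;Z).

Here Z = f(Y) is a deterministic function of Y, forming X → Y → Z.

Original I(X;Y) = 0.0168 nats

After applying f:
P(X,Z) where Z=f(Y):
- P(X,Z=0) = P(X,Y=0)
- P(X,Z=1) = P(X,Y=1) + P(X,Y=2)

I(X;Z) = I(X;f(Y)) = 0.0095 nats

Verification: 0.0168 ≥ 0.0095 ✓

Information cannot be created by processing; the function f can only lose information about X.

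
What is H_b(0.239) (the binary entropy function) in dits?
0.2388 dits

The binary entropy function is:
H(p) = -p log(p) - (1-p) log(1-p)

H(0.239) = -0.239 × log_10(0.239) - 0.761 × log_10(0.761)
H(0.239) = 0.2388 dits

Note: Binary entropy is maximized at p=0.5 (H=1 bit) and minimized at p=0 or p=1 (H=0).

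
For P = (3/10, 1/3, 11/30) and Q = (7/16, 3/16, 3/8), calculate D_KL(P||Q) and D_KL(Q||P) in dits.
D_KL(P||Q) = 0.0306, D_KL(Q||P) = 0.0285

KL divergence is not symmetric: D_KL(P||Q) ≠ D_KL(Q||P) in general.

D_KL(P||Q) = 0.0306 dits
D_KL(Q||P) = 0.0285 dits

No, they are not equal!

This asymmetry is why KL divergence is not a true distance metric.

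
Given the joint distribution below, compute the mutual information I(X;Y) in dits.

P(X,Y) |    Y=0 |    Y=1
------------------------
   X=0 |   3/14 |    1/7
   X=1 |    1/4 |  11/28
0.0090 dits

Mutual information: I(X;Y) = H(X) + H(Y) - H(X,Y)

Marginals:
P(X) = (5/14, 9/14), H(X) = 0.2831 dits
P(Y) = (13/28, 15/28), H(Y) = 0.2999 dits

Joint entropy: H(X,Y) = 0.5740 dits

I(X;Y) = 0.2831 + 0.2999 - 0.5740 = 0.0090 dits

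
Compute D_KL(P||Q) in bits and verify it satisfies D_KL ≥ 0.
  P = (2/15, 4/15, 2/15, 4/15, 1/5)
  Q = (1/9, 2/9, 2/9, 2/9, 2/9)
0.0467 bits

KL divergence satisfies the Gibbs inequality: D_KL(P||Q) ≥ 0 for all distributions P, Q.

D_KL(P||Q) = Σ p(x) log(p(x)/q(x))
Term by term:
  x=0: 2/15 × log_2[(2/15)/(1/9)] = 0.0351
  x=1: 4/15 × log_2[(4/15)/(2/9)] = 0.0701
  x=2: 2/15 × log_2[(2/15)/(2/9)] = -0.0983
  x=3: 4/15 × log_2[(4/15)/(2/9)] = 0.0701
  x=4: 1/5 × log_2[(1/5)/(2/9)] = -0.0304
D_KL(P||Q) = 0.0467 bits

D_KL(P||Q) = 0.0467 ≥ 0 ✓

This non-negativity is a fundamental property: relative entropy cannot be negative because it measures how different Q is from P.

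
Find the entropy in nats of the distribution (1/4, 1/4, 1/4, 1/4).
1.3863 nats

Shannon entropy is H(X) = -Σ p(x) log p(x).

For P = (1/4, 1/4, 1/4, 1/4):
H = -1/4 × log_e(1/4) -1/4 × log_e(1/4) -1/4 × log_e(1/4) -1/4 × log_e(1/4)
H = 1.3863 nats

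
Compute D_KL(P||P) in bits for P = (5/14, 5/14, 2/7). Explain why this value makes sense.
0.0000 bits

KL divergence satisfies the Gibbs inequality: D_KL(P||Q) ≥ 0 for all distributions P, Q.

D_KL(P||Q) = Σ p(x) log(p(x)/q(x))
Each term is p(x) × log_2(p(x)/p(x)) = p(x) × log_2(1) = 0, so the sum is 0.
D_KL(P||Q) = 0.0000 bits

When P = Q, the KL divergence is exactly 0, as there is no 'divergence' between identical distributions.

This non-negativity is a fundamental property: relative entropy cannot be negative because it measures how different Q is from P.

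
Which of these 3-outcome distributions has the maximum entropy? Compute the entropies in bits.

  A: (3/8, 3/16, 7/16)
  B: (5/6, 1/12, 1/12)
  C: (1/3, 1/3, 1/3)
C

For a discrete distribution over n outcomes, entropy is maximized by the uniform distribution.

Computing entropies:
H(A) = 1.5052 bits
H(B) = 0.8167 bits
H(C) = 1.5850 bits

The uniform distribution (where all probabilities equal 1/3) achieves the maximum entropy of log_2(3) = 1.5850 bits.

Distribution C has the highest entropy.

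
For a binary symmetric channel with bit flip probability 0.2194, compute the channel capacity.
0.2409 bits

For a binary symmetric channel (BSC) with error probability p:
Capacity C = 1 - H(p) bits per symbol

where H(p) = -p log₂(p) - (1-p) log₂(1-p) is the binary entropy function.

H(0.2194) = 0.7591 bits
C = 1 - 0.7591 = 0.2409 bits per symbol

This means we can reliably transmit up to 0.2409 bits of information per channel use.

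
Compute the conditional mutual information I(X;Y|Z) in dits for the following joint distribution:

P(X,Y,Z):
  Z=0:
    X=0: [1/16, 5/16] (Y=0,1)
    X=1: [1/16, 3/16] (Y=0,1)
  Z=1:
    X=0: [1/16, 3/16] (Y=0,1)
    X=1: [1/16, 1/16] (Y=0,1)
0.0064 dits

Conditional mutual information: I(X;Y|Z) = H(X|Z) + H(Y|Z) - H(X,Y|Z)

H(Z) = 0.2873
H(X,Z) = 0.5737 → H(X|Z) = 0.2863
H(Y,Z) = 0.5268 → H(Y|Z) = 0.2395
H(X,Y,Z) = 0.8068 → H(X,Y|Z) = 0.5195

I(X;Y|Z) = 0.2863 + 0.2395 - 0.5195 = 0.0064 dits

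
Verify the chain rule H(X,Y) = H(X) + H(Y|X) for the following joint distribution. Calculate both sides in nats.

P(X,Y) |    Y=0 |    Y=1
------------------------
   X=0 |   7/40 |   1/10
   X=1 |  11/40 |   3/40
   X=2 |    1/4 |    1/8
H(X,Y) = 1.6911, H(X) = 1.0903, H(Y|X) = 0.6008 (all in nats)

Chain rule: H(X,Y) = H(X) + H(Y|X)

Left side — joint entropy directly:
H(X,Y) = -Σ p(x,y) log p(x,y) = 1.6911 nats

Right side — compute H(Y|X) from the conditional distributions:
P(X) = (11/40, 7/20, 3/8), so H(X) = 1.0903 nats
H(Y|X) = Σ_x P(X=x) · H(Y|X=x):
  P(Y|X=0) = (7/11, 4/11), H(Y|X=0) = 0.6555, weight P(X=0) = 11/40
  P(Y|X=1) = (11/14, 3/14), H(Y|X=1) = 0.5196, weight P(X=1) = 7/20
  P(Y|X=2) = (2/3, 1/3), H(Y|X=2) = 0.6365, weight P(X=2) = 3/8
H(Y|X) = 0.6008 nats

H(X) + H(Y|X) = 1.0903 + 0.6008 = 1.6911 nats

Both sides equal 1.6911 nats. ✓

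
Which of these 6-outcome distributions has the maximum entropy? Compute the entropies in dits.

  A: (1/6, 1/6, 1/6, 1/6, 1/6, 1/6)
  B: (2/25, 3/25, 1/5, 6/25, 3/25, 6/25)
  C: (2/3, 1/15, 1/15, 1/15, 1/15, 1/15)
A

For a discrete distribution over n outcomes, entropy is maximized by the uniform distribution.

Computing entropies:
H(A) = 0.7782 dits
H(B) = 0.7460 dits
H(C) = 0.5094 dits

The uniform distribution (where all probabilities equal 1/6) achieves the maximum entropy of log_10(6) = 0.7782 dits.

Distribution A has the highest entropy.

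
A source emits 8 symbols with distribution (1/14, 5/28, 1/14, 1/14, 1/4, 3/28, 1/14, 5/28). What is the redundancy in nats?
0.1243 nats

Redundancy measures how far a source is from maximum entropy:
R = H_max - H(X)

Maximum entropy for 8 symbols: H_max = log_e(8) = 2.0794 nats
Actual entropy: H(X) = 1.9552 nats
Redundancy: R = 2.0794 - 1.9552 = 0.1243 nats

This redundancy represents potential for compression: the source could be compressed by 0.1243 nats per symbol.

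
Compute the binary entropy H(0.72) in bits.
0.8555 bits

The binary entropy function is:
H(p) = -p log(p) - (1-p) log(1-p)

H(0.72) = -0.72 × log_2(0.72) - 0.28 × log_2(0.28)
H(0.72) = 0.8555 bits

Note: Binary entropy is maximized at p=0.5 (H=1 bit) and minimized at p=0 or p=1 (H=0).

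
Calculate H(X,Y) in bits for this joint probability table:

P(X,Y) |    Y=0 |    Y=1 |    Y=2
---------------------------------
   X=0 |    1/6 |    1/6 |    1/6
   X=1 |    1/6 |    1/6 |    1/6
2.5850 bits

Joint entropy is H(X,Y) = -Σ_{x,y} p(x,y) log p(x,y).

Summing over all non-zero entries:
H(X,Y) = -[1/6·log_2(1/6) + 1/6·log_2(1/6) + 1/6·log_2(1/6) + 1/6·log_2(1/6) + 1/6·log_2(1/6) + 1/6·log_2(1/6)]
H(X,Y) = 2.5850 bits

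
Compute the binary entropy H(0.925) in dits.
0.1157 dits

The binary entropy function is:
H(p) = -p log(p) - (1-p) log(1-p)

H(0.925) = -0.925 × log_10(0.925) - 0.075 × log_10(0.075)
H(0.925) = 0.1157 dits

Note: Binary entropy is maximized at p=0.5 (H=1 bit) and minimized at p=0 or p=1 (H=0).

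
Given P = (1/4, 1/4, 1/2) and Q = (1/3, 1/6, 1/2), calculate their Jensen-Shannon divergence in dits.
0.0031 dits

Jensen-Shannon divergence is:
JSD(P||Q) = 0.5 × D_KL(P||M) + 0.5 × D_KL(Q||M)
where M = 0.5 × (P + Q) is the mixture distribution.

M = 0.5 × (1/4, 1/4, 1/2) + 0.5 × (1/3, 1/6, 1/2) = (7/24, 5/24, 1/2)

D_KL(P||M) = 0.0031 dits
D_KL(Q||M) = 0.0032 dits

JSD(P||Q) = 0.5 × 0.0031 + 0.5 × 0.0032 = 0.0031 dits

Unlike KL divergence, JSD is symmetric and bounded: 0 ≤ JSD ≤ log(2).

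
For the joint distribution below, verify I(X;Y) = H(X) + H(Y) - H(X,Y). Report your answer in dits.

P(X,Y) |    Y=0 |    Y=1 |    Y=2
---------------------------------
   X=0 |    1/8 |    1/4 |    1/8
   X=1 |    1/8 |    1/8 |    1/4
I(X;Y) = 0.0184 dits

Mutual information has multiple equivalent forms:
- I(X;Y) = H(X) - H(X|Y)
- I(X;Y) = H(Y) - H(Y|X)
- I(X;Y) = H(X) + H(Y) - H(X,Y)

Computing all quantities:
H(X) = 0.3010, H(Y) = 0.4700, H(X,Y) = 0.7526
H(X|Y) = 0.2826, H(Y|X) = 0.4515

Verification:
H(X) - H(X|Y) = 0.3010 - 0.2826 = 0.0184
H(Y) - H(Y|X) = 0.4700 - 0.4515 = 0.0184
H(X) + H(Y) - H(X,Y) = 0.3010 + 0.4700 - 0.7526 = 0.0184

All forms give I(X;Y) = 0.0184 dits. ✓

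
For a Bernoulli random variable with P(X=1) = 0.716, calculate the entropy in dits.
0.2591 dits

The binary entropy function is:
H(p) = -p log(p) - (1-p) log(1-p)

H(0.716) = -0.716 × log_10(0.716) - 0.284 × log_10(0.284)
H(0.716) = 0.2591 dits

Note: Binary entropy is maximized at p=0.5 (H=1 bit) and minimized at p=0 or p=1 (H=0).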